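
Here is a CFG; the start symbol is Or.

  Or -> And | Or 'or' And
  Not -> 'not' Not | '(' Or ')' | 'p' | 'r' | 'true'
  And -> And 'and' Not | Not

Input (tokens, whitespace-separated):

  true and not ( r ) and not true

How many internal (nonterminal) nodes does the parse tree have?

12

[Or [And [And [And [Not true]] and [Not not [Not ( [Or [And [Not r]]] )]]] and [Not not [Not true]]]]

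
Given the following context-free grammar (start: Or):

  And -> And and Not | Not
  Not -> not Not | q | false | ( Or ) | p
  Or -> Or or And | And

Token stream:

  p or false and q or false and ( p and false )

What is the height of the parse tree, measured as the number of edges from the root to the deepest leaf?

7

[Or [Or [Or [And [Not p]]] or [And [And [Not false]] and [Not q]]] or [And [And [Not false]] and [Not ( [Or [And [And [Not p]] and [Not false]]] )]]]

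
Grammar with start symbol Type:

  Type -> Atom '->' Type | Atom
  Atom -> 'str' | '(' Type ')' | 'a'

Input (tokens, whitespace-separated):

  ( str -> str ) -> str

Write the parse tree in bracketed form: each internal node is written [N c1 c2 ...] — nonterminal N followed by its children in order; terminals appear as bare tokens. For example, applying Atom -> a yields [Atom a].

[Type [Atom ( [Type [Atom str] -> [Type [Atom str]]] )] -> [Type [Atom str]]]

Type
Atom -> Type
( Type ) -> Type
( Atom -> Type ) -> Type
( str -> Type ) -> Type
( str -> Atom ) -> Type
( str -> str ) -> Type
( str -> str ) -> Atom
( str -> str ) -> str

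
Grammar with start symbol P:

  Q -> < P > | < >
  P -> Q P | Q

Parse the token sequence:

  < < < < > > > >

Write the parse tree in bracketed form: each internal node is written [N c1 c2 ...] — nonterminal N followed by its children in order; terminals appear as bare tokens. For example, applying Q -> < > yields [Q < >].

P
Q
< P >
< Q >
< < P > >
< < Q > >
< < < P > > >
< < < Q > > >
< < < < > > > >

[P [Q < [P [Q < [P [Q < [P [Q < >]] >]] >]] >]]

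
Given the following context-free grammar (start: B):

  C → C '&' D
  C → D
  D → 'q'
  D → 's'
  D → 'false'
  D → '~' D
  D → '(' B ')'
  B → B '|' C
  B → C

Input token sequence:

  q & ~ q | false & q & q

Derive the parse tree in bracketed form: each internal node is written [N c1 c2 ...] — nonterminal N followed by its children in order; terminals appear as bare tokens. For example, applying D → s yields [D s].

[B [B [C [C [D q]] & [D ~ [D q]]]] | [C [C [C [D false]] & [D q]] & [D q]]]

B
B | C
C | C
C & D | C
D & D | C
q & D | C
q & ~ D | C
q & ~ q | C
q & ~ q | C & D
q & ~ q | C & D & D
q & ~ q | D & D & D
q & ~ q | false & D & D
q & ~ q | false & q & D
q & ~ q | false & q & q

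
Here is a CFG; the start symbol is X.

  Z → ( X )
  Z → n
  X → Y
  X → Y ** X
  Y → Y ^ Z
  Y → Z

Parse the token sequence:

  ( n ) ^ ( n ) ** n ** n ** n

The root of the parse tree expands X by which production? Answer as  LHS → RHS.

[X [Y [Y [Z ( [X [Y [Z n]]] )]] ^ [Z ( [X [Y [Z n]]] )]] ** [X [Y [Z n]] ** [X [Y [Z n]] ** [X [Y [Z n]]]]]]

X → Y ** X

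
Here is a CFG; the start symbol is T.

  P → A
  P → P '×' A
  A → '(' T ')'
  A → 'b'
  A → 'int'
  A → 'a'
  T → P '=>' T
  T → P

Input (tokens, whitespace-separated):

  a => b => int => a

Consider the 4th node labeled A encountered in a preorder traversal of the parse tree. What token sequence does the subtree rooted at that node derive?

a

[T [P [A a]] => [T [P [A b]] => [T [P [A int]] => [T [P [A a]]]]]]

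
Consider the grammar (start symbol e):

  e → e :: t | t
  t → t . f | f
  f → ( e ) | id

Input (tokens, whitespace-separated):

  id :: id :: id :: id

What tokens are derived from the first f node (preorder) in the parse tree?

id

[e [e [e [e [t [f id]]] :: [t [f id]]] :: [t [f id]]] :: [t [f id]]]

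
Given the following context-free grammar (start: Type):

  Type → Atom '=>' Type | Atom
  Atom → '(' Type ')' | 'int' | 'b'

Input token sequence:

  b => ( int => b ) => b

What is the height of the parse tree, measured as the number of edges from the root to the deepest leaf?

6

[Type [Atom b] => [Type [Atom ( [Type [Atom int] => [Type [Atom b]]] )] => [Type [Atom b]]]]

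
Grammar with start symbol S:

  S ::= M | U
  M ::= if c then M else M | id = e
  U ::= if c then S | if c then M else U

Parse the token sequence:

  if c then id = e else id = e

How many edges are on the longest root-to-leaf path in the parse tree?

[S [M if c then [M id = e] else [M id = e]]]

3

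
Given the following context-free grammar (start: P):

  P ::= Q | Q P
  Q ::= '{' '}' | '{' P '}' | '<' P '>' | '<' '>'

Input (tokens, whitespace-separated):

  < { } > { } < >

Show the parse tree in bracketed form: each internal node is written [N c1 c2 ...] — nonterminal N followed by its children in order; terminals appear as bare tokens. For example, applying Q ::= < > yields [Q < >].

[P [Q < [P [Q { }]] >] [P [Q { }] [P [Q < >]]]]

P
Q P
< P > P
< Q > P
< { } > P
< { } > Q P
< { } > { } P
< { } > { } Q
< { } > { } < >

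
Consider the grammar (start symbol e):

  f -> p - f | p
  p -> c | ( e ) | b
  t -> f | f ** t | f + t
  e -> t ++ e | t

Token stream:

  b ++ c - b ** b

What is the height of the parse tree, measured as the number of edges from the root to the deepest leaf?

6

[e [t [f [p b]]] ++ [e [t [f [p c] - [f [p b]]] ** [t [f [p b]]]]]]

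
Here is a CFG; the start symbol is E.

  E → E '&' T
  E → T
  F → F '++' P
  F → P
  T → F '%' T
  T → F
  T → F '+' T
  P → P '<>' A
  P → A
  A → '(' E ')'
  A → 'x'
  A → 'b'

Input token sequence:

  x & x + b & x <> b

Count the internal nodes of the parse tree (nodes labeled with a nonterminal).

21

[E [E [E [T [F [P [A x]]]]] & [T [F [P [A x]]] + [T [F [P [A b]]]]]] & [T [F [P [P [A x]] <> [A b]]]]]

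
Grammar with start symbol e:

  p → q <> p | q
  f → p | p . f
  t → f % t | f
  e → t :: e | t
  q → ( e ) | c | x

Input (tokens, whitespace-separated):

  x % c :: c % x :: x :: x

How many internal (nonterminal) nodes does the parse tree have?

[e [t [f [p [q x]]] % [t [f [p [q c]]]]] :: [e [t [f [p [q c]]] % [t [f [p [q x]]]]] :: [e [t [f [p [q x]]]] :: [e [t [f [p [q x]]]]]]]]

28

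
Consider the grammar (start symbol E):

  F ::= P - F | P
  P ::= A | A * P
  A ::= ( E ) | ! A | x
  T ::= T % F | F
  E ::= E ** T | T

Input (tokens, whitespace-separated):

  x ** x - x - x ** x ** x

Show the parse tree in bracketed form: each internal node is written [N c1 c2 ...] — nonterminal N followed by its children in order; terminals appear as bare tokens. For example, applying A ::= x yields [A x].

[E [E [E [E [T [F [P [A x]]]]] ** [T [F [P [A x]] - [F [P [A x]] - [F [P [A x]]]]]]] ** [T [F [P [A x]]]]] ** [T [F [P [A x]]]]]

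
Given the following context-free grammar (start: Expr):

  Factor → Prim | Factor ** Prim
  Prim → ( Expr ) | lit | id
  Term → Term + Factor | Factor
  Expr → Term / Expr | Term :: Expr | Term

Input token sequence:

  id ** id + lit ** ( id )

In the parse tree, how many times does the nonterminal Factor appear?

5

[Expr [Term [Term [Factor [Factor [Prim id]] ** [Prim id]]] + [Factor [Factor [Prim lit]] ** [Prim ( [Expr [Term [Factor [Prim id]]]] )]]]]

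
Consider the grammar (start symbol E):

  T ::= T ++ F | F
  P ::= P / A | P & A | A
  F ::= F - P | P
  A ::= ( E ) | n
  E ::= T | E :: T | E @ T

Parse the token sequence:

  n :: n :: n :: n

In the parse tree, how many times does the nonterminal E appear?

[E [E [E [E [T [F [P [A n]]]]] :: [T [F [P [A n]]]]] :: [T [F [P [A n]]]]] :: [T [F [P [A n]]]]]

4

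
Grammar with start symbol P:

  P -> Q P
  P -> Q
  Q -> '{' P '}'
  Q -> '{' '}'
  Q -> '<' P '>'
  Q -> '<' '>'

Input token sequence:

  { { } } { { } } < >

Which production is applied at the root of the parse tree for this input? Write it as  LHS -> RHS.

P -> Q P

[P [Q { [P [Q { }]] }] [P [Q { [P [Q { }]] }] [P [Q < >]]]]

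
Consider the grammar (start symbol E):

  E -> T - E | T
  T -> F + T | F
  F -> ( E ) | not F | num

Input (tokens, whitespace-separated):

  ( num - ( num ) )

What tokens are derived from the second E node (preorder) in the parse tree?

num - ( num )

[E [T [F ( [E [T [F num]] - [E [T [F ( [E [T [F num]]] )]]]] )]]]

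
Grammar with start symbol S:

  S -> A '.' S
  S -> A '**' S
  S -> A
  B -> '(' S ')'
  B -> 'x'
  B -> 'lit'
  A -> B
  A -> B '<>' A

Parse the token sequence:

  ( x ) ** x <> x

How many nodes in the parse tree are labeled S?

3

[S [A [B ( [S [A [B x]]] )]] ** [S [A [B x] <> [A [B x]]]]]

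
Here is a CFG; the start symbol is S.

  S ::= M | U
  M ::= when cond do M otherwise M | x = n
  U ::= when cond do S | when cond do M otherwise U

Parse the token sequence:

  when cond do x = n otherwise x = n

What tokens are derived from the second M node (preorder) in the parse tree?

x = n

[S [M when cond do [M x = n] otherwise [M x = n]]]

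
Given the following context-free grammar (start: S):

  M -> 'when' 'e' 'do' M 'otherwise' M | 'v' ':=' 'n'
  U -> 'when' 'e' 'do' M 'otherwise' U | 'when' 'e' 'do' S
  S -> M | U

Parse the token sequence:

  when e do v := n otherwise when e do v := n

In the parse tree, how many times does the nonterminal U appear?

[S [U when e do [M v := n] otherwise [U when e do [S [M v := n]]]]]

2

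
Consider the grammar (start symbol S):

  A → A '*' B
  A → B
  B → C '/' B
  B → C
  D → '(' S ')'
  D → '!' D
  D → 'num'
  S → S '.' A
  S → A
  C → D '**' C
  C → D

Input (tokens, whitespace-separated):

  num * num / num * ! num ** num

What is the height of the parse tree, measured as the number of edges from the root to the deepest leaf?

[S [A [A [A [B [C [D num]]]] * [B [C [D num]] / [B [C [D num]]]]] * [B [C [D ! [D num]] ** [C [D num]]]]]]

7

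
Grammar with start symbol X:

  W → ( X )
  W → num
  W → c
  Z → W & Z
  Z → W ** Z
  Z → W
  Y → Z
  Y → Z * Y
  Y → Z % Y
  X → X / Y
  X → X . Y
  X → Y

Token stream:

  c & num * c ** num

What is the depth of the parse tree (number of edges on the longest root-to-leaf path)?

6

[X [Y [Z [W c] & [Z [W num]]] * [Y [Z [W c] ** [Z [W num]]]]]]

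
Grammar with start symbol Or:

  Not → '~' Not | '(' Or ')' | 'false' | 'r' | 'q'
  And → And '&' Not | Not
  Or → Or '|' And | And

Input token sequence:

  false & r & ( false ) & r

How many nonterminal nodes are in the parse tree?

[Or [And [And [And [And [Not false]] & [Not r]] & [Not ( [Or [And [Not false]]] )]] & [Not r]]]

12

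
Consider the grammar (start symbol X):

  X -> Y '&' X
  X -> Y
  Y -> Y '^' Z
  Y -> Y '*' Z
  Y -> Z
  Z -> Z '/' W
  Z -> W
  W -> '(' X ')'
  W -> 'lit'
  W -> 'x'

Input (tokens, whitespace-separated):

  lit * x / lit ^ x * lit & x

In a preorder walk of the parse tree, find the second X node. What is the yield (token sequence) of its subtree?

[X [Y [Y [Y [Y [Z [W lit]]] * [Z [Z [W x]] / [W lit]]] ^ [Z [W x]]] * [Z [W lit]]] & [X [Y [Z [W x]]]]]

x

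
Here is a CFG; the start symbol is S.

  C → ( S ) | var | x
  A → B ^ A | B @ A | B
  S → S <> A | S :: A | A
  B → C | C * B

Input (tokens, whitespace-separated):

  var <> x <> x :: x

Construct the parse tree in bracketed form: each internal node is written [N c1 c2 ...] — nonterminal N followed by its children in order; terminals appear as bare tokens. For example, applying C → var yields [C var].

S
S :: A
S <> A :: A
S <> A <> A :: A
A <> A <> A :: A
B <> A <> A :: A
C <> A <> A :: A
var <> A <> A :: A
var <> B <> A :: A
var <> C <> A :: A
var <> x <> A :: A
var <> x <> B :: A
var <> x <> C :: A
var <> x <> x :: A
var <> x <> x :: B
var <> x <> x :: C
var <> x <> x :: x

[S [S [S [S [A [B [C var]]]] <> [A [B [C x]]]] <> [A [B [C x]]]] :: [A [B [C x]]]]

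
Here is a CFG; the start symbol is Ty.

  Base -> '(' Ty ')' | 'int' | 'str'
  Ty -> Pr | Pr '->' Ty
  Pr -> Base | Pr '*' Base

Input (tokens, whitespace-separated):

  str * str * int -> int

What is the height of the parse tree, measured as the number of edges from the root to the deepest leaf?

5

[Ty [Pr [Pr [Pr [Base str]] * [Base str]] * [Base int]] -> [Ty [Pr [Base int]]]]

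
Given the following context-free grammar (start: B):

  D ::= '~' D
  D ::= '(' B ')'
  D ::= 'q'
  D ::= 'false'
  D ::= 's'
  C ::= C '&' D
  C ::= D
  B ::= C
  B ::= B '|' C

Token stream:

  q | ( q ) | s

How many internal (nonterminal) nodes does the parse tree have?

[B [B [B [C [D q]]] | [C [D ( [B [C [D q]]] )]]] | [C [D s]]]

12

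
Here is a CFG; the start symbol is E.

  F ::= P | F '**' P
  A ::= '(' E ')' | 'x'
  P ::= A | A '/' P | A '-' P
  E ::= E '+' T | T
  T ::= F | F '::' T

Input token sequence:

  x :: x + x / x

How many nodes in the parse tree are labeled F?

3

[E [E [T [F [P [A x]]] :: [T [F [P [A x]]]]]] + [T [F [P [A x] / [P [A x]]]]]]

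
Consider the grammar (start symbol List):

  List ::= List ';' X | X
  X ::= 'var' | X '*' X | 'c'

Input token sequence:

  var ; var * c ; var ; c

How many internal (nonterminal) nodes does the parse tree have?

[List [List [List [List [X var]] ; [X [X var] * [X c]]] ; [X var]] ; [X c]]

10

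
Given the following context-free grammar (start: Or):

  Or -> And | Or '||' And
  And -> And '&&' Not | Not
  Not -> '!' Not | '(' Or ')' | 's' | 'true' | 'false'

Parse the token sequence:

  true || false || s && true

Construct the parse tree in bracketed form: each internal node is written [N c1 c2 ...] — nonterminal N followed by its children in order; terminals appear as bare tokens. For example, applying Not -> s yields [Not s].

[Or [Or [Or [And [Not true]]] || [And [Not false]]] || [And [And [Not s]] && [Not true]]]

Or
Or || And
Or || And || And
And || And || And
Not || And || And
true || And || And
true || Not || And
true || false || And
true || false || And && Not
true || false || Not && Not
true || false || s && Not
true || false || s && true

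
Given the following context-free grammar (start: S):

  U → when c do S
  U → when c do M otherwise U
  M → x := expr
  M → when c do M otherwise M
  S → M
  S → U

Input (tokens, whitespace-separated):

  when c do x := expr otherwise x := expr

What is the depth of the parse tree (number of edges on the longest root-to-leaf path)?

3

[S [M when c do [M x := expr] otherwise [M x := expr]]]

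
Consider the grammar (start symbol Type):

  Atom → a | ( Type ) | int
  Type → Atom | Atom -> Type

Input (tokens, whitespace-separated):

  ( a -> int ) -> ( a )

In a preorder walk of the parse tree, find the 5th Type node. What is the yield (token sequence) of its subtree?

a

[Type [Atom ( [Type [Atom a] -> [Type [Atom int]]] )] -> [Type [Atom ( [Type [Atom a]] )]]]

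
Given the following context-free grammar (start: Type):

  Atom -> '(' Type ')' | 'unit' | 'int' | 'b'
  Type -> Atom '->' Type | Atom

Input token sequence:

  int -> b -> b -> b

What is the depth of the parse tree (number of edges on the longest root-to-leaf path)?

[Type [Atom int] -> [Type [Atom b] -> [Type [Atom b] -> [Type [Atom b]]]]]

5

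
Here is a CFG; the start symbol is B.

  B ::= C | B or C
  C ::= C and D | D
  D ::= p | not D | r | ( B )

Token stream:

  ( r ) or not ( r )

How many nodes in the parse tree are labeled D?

[B [B [C [D ( [B [C [D r]]] )]]] or [C [D not [D ( [B [C [D r]]] )]]]]

5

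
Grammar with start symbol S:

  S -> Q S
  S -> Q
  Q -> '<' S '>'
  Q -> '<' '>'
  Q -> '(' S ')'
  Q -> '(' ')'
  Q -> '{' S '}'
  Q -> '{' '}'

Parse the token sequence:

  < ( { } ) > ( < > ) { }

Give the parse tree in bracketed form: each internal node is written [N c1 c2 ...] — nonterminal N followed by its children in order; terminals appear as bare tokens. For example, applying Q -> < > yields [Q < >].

[S [Q < [S [Q ( [S [Q { }]] )]] >] [S [Q ( [S [Q < >]] )] [S [Q { }]]]]

S
Q S
< S > S
< Q > S
< ( S ) > S
< ( Q ) > S
< ( { } ) > S
< ( { } ) > Q S
< ( { } ) > ( S ) S
< ( { } ) > ( Q ) S
< ( { } ) > ( < > ) S
< ( { } ) > ( < > ) Q
< ( { } ) > ( < > ) { }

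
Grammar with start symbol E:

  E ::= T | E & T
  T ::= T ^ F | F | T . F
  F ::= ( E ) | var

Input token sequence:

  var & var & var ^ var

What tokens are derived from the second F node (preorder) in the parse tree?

[E [E [E [T [F var]]] & [T [F var]]] & [T [T [F var]] ^ [F var]]]

var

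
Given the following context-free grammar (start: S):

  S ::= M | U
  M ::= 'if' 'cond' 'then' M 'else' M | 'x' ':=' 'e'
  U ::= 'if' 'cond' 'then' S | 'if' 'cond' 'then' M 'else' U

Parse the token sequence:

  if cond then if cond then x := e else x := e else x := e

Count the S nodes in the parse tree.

[S [M if cond then [M if cond then [M x := e] else [M x := e]] else [M x := e]]]

1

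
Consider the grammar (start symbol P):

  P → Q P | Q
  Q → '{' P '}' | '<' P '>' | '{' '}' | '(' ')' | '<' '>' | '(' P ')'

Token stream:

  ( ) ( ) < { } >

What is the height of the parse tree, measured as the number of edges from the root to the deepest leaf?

6

[P [Q ( )] [P [Q ( )] [P [Q < [P [Q { }]] >]]]]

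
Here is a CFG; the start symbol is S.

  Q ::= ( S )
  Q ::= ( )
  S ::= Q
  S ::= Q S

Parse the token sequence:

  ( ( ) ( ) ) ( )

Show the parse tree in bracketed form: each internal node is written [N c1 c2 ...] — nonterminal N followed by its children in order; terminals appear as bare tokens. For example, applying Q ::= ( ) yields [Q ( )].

[S [Q ( [S [Q ( )] [S [Q ( )]]] )] [S [Q ( )]]]

S
Q S
( S ) S
( Q S ) S
( ( ) S ) S
( ( ) Q ) S
( ( ) ( ) ) S
( ( ) ( ) ) Q
( ( ) ( ) ) ( )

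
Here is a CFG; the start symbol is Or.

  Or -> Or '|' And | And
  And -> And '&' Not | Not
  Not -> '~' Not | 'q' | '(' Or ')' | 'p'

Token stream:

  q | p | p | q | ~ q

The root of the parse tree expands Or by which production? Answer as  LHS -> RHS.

Or -> Or '|' And

[Or [Or [Or [Or [Or [And [Not q]]] | [And [Not p]]] | [And [Not p]]] | [And [Not q]]] | [And [Not ~ [Not q]]]]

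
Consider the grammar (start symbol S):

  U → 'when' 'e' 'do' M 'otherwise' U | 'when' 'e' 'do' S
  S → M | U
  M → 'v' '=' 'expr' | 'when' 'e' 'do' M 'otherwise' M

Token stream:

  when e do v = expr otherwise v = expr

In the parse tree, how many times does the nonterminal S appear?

[S [M when e do [M v = expr] otherwise [M v = expr]]]

1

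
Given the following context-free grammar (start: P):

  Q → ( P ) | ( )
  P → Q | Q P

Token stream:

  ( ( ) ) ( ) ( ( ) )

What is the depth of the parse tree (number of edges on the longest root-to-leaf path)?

[P [Q ( [P [Q ( )]] )] [P [Q ( )] [P [Q ( [P [Q ( )]] )]]]]

6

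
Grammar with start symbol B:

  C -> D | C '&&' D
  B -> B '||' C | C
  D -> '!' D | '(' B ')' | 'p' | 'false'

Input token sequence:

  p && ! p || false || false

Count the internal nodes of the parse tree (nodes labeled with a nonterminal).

12

[B [B [B [C [C [D p]] && [D ! [D p]]]] || [C [D false]]] || [C [D false]]]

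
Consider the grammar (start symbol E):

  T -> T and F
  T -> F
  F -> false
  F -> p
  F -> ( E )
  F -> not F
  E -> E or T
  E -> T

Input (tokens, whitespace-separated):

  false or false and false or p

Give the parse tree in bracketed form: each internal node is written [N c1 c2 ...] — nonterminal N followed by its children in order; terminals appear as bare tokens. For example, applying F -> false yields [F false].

E
E or T
E or T or T
T or T or T
F or T or T
false or T or T
false or T and F or T
false or F and F or T
false or false and F or T
false or false and false or T
false or false and false or F
false or false and false or p

[E [E [E [T [F false]]] or [T [T [F false]] and [F false]]] or [T [F p]]]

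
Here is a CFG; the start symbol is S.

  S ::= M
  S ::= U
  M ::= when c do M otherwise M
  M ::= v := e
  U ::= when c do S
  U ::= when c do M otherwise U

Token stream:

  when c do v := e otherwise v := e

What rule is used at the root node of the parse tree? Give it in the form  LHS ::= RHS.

[S [M when c do [M v := e] otherwise [M v := e]]]

S ::= M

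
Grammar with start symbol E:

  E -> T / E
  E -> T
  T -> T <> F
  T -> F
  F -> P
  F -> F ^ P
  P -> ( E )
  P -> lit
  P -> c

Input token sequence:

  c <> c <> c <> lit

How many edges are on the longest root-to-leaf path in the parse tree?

7

[E [T [T [T [T [F [P c]]] <> [F [P c]]] <> [F [P c]]] <> [F [P lit]]]]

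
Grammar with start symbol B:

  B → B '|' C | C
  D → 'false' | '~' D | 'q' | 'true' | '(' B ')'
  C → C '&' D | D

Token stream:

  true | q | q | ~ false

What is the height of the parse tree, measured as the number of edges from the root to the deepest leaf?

6

[B [B [B [B [C [D true]]] | [C [D q]]] | [C [D q]]] | [C [D ~ [D false]]]]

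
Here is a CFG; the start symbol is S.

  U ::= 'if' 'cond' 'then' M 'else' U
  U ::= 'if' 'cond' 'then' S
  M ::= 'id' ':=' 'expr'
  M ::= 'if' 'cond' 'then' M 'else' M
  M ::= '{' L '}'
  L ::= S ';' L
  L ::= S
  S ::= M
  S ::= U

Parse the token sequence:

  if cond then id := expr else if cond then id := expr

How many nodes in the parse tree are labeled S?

[S [U if cond then [M id := expr] else [U if cond then [S [M id := expr]]]]]

2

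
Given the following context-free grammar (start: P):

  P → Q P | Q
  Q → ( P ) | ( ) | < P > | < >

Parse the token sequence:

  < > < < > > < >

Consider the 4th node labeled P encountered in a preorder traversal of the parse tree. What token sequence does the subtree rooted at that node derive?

[P [Q < >] [P [Q < [P [Q < >]] >] [P [Q < >]]]]

< >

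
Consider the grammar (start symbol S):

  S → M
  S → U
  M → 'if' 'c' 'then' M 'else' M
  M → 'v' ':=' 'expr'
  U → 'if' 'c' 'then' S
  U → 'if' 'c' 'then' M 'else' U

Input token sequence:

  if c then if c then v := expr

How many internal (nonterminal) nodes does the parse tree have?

6

[S [U if c then [S [U if c then [S [M v := expr]]]]]]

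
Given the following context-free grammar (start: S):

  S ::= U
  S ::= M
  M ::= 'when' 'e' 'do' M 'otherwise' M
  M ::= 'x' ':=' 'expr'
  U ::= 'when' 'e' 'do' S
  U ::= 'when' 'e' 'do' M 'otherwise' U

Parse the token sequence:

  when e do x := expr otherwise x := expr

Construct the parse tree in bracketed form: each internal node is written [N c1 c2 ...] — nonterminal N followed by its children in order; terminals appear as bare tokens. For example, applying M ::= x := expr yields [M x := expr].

[S [M when e do [M x := expr] otherwise [M x := expr]]]

S
M
when e do M otherwise M
when e do x := expr otherwise M
when e do x := expr otherwise x := expr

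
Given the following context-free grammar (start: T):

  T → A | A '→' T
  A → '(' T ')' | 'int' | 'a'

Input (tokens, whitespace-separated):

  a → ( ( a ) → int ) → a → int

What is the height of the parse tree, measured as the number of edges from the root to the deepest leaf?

[T [A a] → [T [A ( [T [A ( [T [A a]] )] → [T [A int]]] )] → [T [A a] → [T [A int]]]]]

7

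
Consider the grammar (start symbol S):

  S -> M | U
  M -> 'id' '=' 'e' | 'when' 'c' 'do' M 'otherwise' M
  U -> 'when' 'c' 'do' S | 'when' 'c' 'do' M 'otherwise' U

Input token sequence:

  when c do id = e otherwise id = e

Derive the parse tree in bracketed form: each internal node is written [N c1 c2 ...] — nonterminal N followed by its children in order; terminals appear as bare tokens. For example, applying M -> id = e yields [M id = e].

S
M
when c do M otherwise M
when c do id = e otherwise M
when c do id = e otherwise id = e

[S [M when c do [M id = e] otherwise [M id = e]]]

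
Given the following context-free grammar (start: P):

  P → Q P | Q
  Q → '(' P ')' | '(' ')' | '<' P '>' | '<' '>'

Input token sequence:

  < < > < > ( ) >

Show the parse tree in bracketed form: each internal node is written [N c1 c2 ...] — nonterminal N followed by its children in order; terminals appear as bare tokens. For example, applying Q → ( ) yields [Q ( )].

P
Q
< P >
< Q P >
< < > P >
< < > Q P >
< < > < > P >
< < > < > Q >
< < > < > ( ) >

[P [Q < [P [Q < >] [P [Q < >] [P [Q ( )]]]] >]]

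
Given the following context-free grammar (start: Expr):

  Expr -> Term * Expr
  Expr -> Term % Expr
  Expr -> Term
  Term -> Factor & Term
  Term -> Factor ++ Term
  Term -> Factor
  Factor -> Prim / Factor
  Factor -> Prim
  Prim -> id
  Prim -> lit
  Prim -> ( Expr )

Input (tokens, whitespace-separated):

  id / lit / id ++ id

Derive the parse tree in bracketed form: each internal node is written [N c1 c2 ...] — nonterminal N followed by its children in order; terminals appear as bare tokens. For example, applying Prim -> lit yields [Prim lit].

[Expr [Term [Factor [Prim id] / [Factor [Prim lit] / [Factor [Prim id]]]] ++ [Term [Factor [Prim id]]]]]

Expr
Term
Factor ++ Term
Prim / Factor ++ Term
id / Factor ++ Term
id / Prim / Factor ++ Term
id / lit / Factor ++ Term
id / lit / Prim ++ Term
id / lit / id ++ Term
id / lit / id ++ Factor
id / lit / id ++ Prim
id / lit / id ++ id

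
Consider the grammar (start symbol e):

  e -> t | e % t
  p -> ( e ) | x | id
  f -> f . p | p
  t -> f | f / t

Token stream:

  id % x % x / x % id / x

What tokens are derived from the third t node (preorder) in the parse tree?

[e [e [e [e [t [f [p id]]]] % [t [f [p x]]]] % [t [f [p x]] / [t [f [p x]]]]] % [t [f [p id]] / [t [f [p x]]]]]

x / x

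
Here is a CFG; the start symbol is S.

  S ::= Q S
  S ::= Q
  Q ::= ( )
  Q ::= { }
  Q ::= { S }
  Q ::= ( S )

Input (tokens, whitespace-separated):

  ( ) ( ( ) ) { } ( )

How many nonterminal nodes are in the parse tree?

[S [Q ( )] [S [Q ( [S [Q ( )]] )] [S [Q { }] [S [Q ( )]]]]]

10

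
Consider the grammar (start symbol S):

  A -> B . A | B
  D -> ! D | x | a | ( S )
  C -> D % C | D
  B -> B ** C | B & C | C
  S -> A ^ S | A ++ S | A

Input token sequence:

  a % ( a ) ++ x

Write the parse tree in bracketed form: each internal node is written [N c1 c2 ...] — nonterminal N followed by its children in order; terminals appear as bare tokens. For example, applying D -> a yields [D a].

S
A ++ S
B ++ S
C ++ S
D % C ++ S
a % C ++ S
a % D ++ S
a % ( S ) ++ S
a % ( A ) ++ S
a % ( B ) ++ S
a % ( C ) ++ S
a % ( D ) ++ S
a % ( a ) ++ S
a % ( a ) ++ A
a % ( a ) ++ B
a % ( a ) ++ C
a % ( a ) ++ D
a % ( a ) ++ x

[S [A [B [C [D a] % [C [D ( [S [A [B [C [D a]]]]] )]]]]] ++ [S [A [B [C [D x]]]]]]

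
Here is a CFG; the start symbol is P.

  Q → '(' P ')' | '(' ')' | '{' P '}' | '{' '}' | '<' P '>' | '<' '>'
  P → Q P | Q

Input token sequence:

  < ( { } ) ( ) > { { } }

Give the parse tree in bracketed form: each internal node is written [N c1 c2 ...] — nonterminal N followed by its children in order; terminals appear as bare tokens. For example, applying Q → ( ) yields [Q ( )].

[P [Q < [P [Q ( [P [Q { }]] )] [P [Q ( )]]] >] [P [Q { [P [Q { }]] }]]]

P
Q P
< P > P
< Q P > P
< ( P ) P > P
< ( Q ) P > P
< ( { } ) P > P
< ( { } ) Q > P
< ( { } ) ( ) > P
< ( { } ) ( ) > Q
< ( { } ) ( ) > { P }
< ( { } ) ( ) > { Q }
< ( { } ) ( ) > { { } }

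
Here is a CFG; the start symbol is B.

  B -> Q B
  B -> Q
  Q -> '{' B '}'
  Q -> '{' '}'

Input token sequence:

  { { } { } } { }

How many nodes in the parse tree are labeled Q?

[B [Q { [B [Q { }] [B [Q { }]]] }] [B [Q { }]]]

4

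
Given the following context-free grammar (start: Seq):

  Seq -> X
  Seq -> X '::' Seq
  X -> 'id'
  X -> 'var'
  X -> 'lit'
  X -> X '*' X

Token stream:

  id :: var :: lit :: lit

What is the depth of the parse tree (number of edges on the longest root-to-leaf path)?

[Seq [X id] :: [Seq [X var] :: [Seq [X lit] :: [Seq [X lit]]]]]

5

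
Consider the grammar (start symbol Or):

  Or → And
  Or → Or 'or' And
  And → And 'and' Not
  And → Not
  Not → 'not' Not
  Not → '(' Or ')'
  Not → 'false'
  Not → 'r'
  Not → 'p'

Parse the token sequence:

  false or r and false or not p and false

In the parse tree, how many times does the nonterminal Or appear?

[Or [Or [Or [And [Not false]]] or [And [And [Not r]] and [Not false]]] or [And [And [Not not [Not p]]] and [Not false]]]

3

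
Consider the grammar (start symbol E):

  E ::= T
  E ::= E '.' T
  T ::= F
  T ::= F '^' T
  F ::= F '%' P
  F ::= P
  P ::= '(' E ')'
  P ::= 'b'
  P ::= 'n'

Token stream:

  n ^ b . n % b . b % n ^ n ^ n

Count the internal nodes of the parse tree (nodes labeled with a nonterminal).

25

[E [E [E [T [F [P n]] ^ [T [F [P b]]]]] . [T [F [F [P n]] % [P b]]]] . [T [F [F [P b]] % [P n]] ^ [T [F [P n]] ^ [T [F [P n]]]]]]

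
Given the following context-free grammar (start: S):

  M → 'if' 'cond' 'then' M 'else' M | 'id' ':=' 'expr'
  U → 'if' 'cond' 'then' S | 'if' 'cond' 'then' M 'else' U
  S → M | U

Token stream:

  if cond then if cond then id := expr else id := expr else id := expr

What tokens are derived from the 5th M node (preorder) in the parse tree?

[S [M if cond then [M if cond then [M id := expr] else [M id := expr]] else [M id := expr]]]

id := expr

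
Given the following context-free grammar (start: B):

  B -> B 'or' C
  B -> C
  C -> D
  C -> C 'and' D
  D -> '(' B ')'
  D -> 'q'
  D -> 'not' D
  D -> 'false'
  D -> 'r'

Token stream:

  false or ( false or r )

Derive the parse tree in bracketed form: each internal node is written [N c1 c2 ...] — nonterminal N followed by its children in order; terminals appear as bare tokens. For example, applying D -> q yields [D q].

[B [B [C [D false]]] or [C [D ( [B [B [C [D false]]] or [C [D r]]] )]]]

B
B or C
C or C
D or C
false or C
false or D
false or ( B )
false or ( B or C )
false or ( C or C )
false or ( D or C )
false or ( false or C )
false or ( false or D )
false or ( false or r )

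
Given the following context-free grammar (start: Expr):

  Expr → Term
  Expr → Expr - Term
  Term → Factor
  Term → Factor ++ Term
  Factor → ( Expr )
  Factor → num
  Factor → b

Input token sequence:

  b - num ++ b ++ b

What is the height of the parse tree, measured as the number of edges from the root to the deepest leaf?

5

[Expr [Expr [Term [Factor b]]] - [Term [Factor num] ++ [Term [Factor b] ++ [Term [Factor b]]]]]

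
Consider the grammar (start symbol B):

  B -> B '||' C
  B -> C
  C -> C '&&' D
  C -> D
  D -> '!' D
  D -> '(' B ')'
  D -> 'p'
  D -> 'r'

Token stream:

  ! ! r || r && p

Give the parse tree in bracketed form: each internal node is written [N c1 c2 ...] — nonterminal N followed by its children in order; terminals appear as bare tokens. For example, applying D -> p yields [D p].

B
B || C
C || C
D || C
! D || C
! ! D || C
! ! r || C
! ! r || C && D
! ! r || D && D
! ! r || r && D
! ! r || r && p

[B [B [C [D ! [D ! [D r]]]]] || [C [C [D r]] && [D p]]]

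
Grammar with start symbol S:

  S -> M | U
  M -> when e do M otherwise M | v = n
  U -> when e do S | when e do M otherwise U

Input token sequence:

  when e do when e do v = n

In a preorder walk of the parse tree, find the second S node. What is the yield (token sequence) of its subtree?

[S [U when e do [S [U when e do [S [M v = n]]]]]]

when e do v = n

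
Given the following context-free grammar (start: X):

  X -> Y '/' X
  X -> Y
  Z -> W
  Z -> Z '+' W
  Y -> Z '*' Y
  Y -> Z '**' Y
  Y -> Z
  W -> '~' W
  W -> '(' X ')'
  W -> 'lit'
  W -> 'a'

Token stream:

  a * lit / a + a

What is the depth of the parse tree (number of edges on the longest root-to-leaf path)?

6

[X [Y [Z [W a]] * [Y [Z [W lit]]]] / [X [Y [Z [Z [W a]] + [W a]]]]]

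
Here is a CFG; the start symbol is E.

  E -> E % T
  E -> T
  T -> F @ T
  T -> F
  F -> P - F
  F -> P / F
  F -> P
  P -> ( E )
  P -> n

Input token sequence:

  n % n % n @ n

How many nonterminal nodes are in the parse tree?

[E [E [E [T [F [P n]]]] % [T [F [P n]]]] % [T [F [P n]] @ [T [F [P n]]]]]

15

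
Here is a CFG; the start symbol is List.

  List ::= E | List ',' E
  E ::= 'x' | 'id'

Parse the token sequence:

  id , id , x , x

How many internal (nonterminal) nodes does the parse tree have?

8

[List [List [List [List [E id]] , [E id]] , [E x]] , [E x]]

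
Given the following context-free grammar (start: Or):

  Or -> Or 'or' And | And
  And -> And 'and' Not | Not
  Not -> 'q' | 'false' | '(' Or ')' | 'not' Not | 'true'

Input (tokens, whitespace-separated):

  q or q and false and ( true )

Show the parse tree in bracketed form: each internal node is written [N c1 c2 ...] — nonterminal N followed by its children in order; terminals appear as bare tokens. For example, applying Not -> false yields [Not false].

[Or [Or [And [Not q]]] or [And [And [And [Not q]] and [Not false]] and [Not ( [Or [And [Not true]]] )]]]

Or
Or or And
And or And
Not or And
q or And
q or And and Not
q or And and Not and Not
q or Not and Not and Not
q or q and Not and Not
q or q and false and Not
q or q and false and ( Or )
q or q and false and ( And )
q or q and false and ( Not )
q or q and false and ( true )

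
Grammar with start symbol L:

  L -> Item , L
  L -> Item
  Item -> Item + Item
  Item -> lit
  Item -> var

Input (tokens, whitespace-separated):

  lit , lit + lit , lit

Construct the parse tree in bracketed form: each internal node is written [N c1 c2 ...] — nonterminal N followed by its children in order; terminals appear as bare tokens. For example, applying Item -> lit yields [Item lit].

[L [Item lit] , [L [Item [Item lit] + [Item lit]] , [L [Item lit]]]]

L
Item , L
lit , L
lit , Item , L
lit , Item + Item , L
lit , lit + Item , L
lit , lit + lit , L
lit , lit + lit , Item
lit , lit + lit , lit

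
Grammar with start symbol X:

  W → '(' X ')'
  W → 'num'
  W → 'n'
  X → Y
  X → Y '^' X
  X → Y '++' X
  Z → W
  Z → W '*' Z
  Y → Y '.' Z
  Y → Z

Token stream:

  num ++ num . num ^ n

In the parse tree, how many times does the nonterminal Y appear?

[X [Y [Z [W num]]] ++ [X [Y [Y [Z [W num]]] . [Z [W num]]] ^ [X [Y [Z [W n]]]]]]

4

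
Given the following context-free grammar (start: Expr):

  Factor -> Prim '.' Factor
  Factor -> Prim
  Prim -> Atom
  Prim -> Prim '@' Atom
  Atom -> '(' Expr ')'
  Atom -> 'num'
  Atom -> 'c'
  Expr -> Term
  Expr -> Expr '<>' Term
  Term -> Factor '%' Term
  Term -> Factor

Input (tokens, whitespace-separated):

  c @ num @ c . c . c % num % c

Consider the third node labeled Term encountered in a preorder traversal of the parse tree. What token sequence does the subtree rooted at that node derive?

[Expr [Term [Factor [Prim [Prim [Prim [Atom c]] @ [Atom num]] @ [Atom c]] . [Factor [Prim [Atom c]] . [Factor [Prim [Atom c]]]]] % [Term [Factor [Prim [Atom num]]] % [Term [Factor [Prim [Atom c]]]]]]]

c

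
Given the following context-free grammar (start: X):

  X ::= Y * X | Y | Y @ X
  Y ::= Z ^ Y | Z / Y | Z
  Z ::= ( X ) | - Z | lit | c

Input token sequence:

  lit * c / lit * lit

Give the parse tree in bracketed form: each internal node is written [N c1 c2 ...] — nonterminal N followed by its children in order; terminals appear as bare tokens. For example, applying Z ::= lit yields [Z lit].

[X [Y [Z lit]] * [X [Y [Z c] / [Y [Z lit]]] * [X [Y [Z lit]]]]]

X
Y * X
Z * X
lit * X
lit * Y * X
lit * Z / Y * X
lit * c / Y * X
lit * c / Z * X
lit * c / lit * X
lit * c / lit * Y
lit * c / lit * Z
lit * c / lit * lit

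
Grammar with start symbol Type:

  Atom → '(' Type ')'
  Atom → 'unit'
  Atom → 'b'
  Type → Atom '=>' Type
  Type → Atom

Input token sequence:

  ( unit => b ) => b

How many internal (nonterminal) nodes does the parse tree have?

[Type [Atom ( [Type [Atom unit] => [Type [Atom b]]] )] => [Type [Atom b]]]

8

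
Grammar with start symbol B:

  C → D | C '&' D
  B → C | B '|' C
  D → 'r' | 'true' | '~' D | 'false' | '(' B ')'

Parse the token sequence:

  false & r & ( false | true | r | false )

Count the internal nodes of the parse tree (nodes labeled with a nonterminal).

[B [C [C [C [D false]] & [D r]] & [D ( [B [B [B [B [C [D false]]] | [C [D true]]] | [C [D r]]] | [C [D false]]] )]]]

19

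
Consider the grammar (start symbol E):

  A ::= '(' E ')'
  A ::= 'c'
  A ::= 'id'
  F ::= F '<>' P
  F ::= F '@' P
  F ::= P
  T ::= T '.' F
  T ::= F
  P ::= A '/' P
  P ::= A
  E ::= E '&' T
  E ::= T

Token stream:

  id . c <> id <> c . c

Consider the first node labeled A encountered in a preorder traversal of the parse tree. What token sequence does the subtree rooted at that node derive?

[E [T [T [T [F [P [A id]]]] . [F [F [F [P [A c]]] <> [P [A id]]] <> [P [A c]]]] . [F [P [A c]]]]]

id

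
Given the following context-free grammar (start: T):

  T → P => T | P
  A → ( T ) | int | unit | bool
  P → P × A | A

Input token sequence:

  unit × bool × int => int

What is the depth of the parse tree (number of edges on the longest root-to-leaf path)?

[T [P [P [P [A unit]] × [A bool]] × [A int]] => [T [P [A int]]]]

5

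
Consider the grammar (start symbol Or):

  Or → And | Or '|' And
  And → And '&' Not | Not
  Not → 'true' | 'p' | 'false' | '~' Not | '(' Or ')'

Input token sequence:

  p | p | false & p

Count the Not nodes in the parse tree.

[Or [Or [Or [And [Not p]]] | [And [Not p]]] | [And [And [Not false]] & [Not p]]]

4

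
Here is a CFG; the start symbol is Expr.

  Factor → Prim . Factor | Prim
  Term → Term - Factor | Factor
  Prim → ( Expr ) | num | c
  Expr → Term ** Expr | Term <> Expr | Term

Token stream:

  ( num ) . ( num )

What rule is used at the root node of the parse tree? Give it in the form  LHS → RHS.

Expr → Term

[Expr [Term [Factor [Prim ( [Expr [Term [Factor [Prim num]]]] )] . [Factor [Prim ( [Expr [Term [Factor [Prim num]]]] )]]]]]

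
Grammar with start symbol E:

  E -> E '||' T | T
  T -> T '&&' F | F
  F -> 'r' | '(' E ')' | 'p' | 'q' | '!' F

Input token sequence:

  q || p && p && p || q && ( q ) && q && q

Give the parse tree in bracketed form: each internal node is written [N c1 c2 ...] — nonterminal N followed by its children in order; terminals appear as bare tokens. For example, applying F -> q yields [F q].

[E [E [E [T [F q]]] || [T [T [T [F p]] && [F p]] && [F p]]] || [T [T [T [T [F q]] && [F ( [E [T [F q]]] )]] && [F q]] && [F q]]]

E
E || T
E || T || T
T || T || T
F || T || T
q || T || T
q || T && F || T
q || T && F && F || T
q || F && F && F || T
q || p && F && F || T
q || p && p && F || T
q || p && p && p || T
q || p && p && p || T && F
q || p && p && p || T && F && F
q || p && p && p || T && F && F && F
q || p && p && p || F && F && F && F
q || p && p && p || q && F && F && F
q || p && p && p || q && ( E ) && F && F
q || p && p && p || q && ( T ) && F && F
q || p && p && p || q && ( F ) && F && F
q || p && p && p || q && ( q ) && F && F
q || p && p && p || q && ( q ) && q && F
q || p && p && p || q && ( q ) && q && q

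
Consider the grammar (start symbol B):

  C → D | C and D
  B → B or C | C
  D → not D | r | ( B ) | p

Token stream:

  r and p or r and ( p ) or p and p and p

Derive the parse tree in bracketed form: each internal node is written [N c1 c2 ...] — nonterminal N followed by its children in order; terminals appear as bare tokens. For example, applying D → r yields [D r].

B
B or C
B or C or C
C or C or C
C and D or C or C
D and D or C or C
r and D or C or C
r and p or C or C
r and p or C and D or C
r and p or D and D or C
r and p or r and D or C
r and p or r and ( B ) or C
r and p or r and ( C ) or C
r and p or r and ( D ) or C
r and p or r and ( p ) or C
r and p or r and ( p ) or C and D
r and p or r and ( p ) or C and D and D
r and p or r and ( p ) or D and D and D
r and p or r and ( p ) or p and D and D
r and p or r and ( p ) or p and p and D
r and p or r and ( p ) or p and p and p

[B [B [B [C [C [D r]] and [D p]]] or [C [C [D r]] and [D ( [B [C [D p]]] )]]] or [C [C [C [D p]] and [D p]] and [D p]]]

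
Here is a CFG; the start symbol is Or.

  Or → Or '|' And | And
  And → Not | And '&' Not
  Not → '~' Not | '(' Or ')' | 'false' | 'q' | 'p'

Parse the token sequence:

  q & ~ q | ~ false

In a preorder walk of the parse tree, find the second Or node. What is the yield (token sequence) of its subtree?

q & ~ q

[Or [Or [And [And [Not q]] & [Not ~ [Not q]]]] | [And [Not ~ [Not false]]]]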